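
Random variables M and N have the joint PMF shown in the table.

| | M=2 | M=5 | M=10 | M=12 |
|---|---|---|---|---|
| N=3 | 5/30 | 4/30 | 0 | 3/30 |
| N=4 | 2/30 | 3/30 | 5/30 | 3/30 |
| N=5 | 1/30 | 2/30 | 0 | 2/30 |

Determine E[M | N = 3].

11/2

P(N = 3) = 2/5.
Σ M·P over the event = 2·(5/30) + 5·(4/30) + 12·(3/30) = 11/5.
E[M | N = 3] = (11/5) / (2/5) = 11/2.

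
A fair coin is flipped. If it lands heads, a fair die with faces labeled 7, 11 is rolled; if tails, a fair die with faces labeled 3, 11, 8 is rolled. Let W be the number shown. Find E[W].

E[W | heads] = (7+11)/2 = 9.
E[W | tails] = (3+11+8)/3 = 22/3.
E[W] = (1/2)·(9) + (1/2)·(22/3) = 49/6.

49/6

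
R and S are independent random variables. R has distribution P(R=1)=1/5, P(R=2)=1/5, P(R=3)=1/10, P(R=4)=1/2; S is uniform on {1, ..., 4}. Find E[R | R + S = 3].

P(R + S = 3) = 1/10.
Summing R·P(x,y) over outcomes with R + S = 3 gives 3/20.
E[R | R + S = 3] = (3/20) / (1/10) = 3/2.

3/2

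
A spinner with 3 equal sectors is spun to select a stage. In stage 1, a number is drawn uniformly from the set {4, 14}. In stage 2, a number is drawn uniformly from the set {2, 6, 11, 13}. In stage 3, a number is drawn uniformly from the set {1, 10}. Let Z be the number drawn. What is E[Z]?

E[Z | stage 1] = (4+14)/2 = 9.
E[Z | stage 2] = (2+6+11+13)/4 = 8.
E[Z | stage 3] = (1+10)/2 = 11/2.
E[Z] = (1/3)·(9) + (1/3)·(8) + (1/3)·(11/2) = 15/2.

15/2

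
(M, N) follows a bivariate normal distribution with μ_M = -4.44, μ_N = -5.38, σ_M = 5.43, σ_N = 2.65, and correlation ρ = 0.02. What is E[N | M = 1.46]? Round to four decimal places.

-5.3224

For a bivariate normal, E[N | M=x] = μ_N + ρ·(σ_N/σ_M)·(x − μ_M).
E[N | M=1.46] = -5.38 + (0.02)·(2.65/5.43)·(1.46 − (-4.44)) = -5.38 + (0.0097606)·(5.9) = -5.3224.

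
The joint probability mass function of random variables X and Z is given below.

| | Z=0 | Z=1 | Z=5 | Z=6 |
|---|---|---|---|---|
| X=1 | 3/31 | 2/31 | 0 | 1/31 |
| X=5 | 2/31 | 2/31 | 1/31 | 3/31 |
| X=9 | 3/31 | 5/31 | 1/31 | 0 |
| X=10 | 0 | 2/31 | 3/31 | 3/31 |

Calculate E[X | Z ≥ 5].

15/2

P(Z ≥ 5) = 12/31.
Σ X·P over the event = 1·(1/31) + 5·(1/31) + 5·(3/31) + 9·(1/31) + 10·(3/31) + 10·(3/31) = 90/31.
E[X | Z ≥ 5] = (90/31) / (12/31) = 15/2.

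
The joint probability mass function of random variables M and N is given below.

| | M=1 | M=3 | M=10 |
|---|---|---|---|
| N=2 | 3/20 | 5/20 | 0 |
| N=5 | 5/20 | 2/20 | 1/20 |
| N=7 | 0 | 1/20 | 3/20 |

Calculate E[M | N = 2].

P(N = 2) = 2/5.
Σ M·P over the event = 1·(3/20) + 3·(5/20) = 9/10.
E[M | N = 2] = (9/10) / (2/5) = 9/4.

9/4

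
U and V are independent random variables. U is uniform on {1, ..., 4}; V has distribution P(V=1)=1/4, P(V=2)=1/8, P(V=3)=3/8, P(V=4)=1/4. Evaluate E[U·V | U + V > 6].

P(U + V > 6) = 7/32.
Summing UV·P(x,y) over outcomes with U + V > 6 gives 23/8.
E[U·V | U + V > 6] = (23/8) / (7/32) = 92/7.

92/7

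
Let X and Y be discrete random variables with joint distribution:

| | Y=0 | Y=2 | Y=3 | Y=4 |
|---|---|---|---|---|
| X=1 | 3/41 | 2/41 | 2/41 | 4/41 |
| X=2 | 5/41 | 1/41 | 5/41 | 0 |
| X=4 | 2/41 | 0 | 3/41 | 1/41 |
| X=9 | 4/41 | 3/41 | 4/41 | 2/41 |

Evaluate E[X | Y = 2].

31/6

P(Y = 2) = 6/41.
Σ X·P over the event = 1·(2/41) + 2·(1/41) + 9·(3/41) = 31/41.
E[X | Y = 2] = (31/41) / (6/41) = 31/6.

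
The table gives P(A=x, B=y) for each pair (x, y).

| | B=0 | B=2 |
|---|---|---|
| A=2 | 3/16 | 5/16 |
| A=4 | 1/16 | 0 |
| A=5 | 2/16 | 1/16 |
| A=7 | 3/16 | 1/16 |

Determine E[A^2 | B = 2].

94/7

P(B = 2) = 7/16.
Σ A^2·P over the event = 4·(5/16) + 25·(1/16) + 49·(1/16) = 47/8.
E[A^2 | B = 2] = (47/8) / (7/16) = 94/7.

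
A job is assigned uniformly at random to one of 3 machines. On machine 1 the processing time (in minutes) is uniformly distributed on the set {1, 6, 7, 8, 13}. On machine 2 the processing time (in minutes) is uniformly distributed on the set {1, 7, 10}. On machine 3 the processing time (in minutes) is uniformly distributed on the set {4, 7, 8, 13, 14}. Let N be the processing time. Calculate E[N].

E[N | machine 1] = (1+6+7+8+13)/5 = 7.
E[N | machine 2] = (1+7+10)/3 = 6.
E[N | machine 3] = (4+7+8+13+14)/5 = 46/5.
E[N] = (1/3)·(7) + (1/3)·(6) + (1/3)·(46/5) = 37/5.

37/5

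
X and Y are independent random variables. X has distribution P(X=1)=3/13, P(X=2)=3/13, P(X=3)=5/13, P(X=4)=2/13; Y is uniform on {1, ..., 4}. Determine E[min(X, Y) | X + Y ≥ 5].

P(X + Y ≥ 5) = 8/13.
Summing min(X,Y)·P(x,y) over outcomes with X + Y ≥ 5 gives 75/52.
E[min(X, Y) | X + Y ≥ 5] = (75/52) / (8/13) = 75/32.

75/32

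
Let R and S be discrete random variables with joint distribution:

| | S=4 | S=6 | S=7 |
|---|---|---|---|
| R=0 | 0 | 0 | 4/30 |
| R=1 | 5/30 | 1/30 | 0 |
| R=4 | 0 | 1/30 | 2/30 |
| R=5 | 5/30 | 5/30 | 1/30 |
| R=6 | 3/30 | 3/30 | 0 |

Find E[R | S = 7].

P(S = 7) = 7/30.
Summing R·P(R=x,S=y) over the conditioning event gives 13/30.
E[R | S = 7] = (13/30) / (7/30) = 13/7.

13/7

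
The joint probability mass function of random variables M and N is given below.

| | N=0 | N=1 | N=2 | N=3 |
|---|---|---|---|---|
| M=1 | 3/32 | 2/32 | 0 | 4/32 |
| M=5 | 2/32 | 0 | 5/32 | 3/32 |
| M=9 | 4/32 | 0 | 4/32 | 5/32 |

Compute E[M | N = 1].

1

P(N = 1) = 1/16.
Summing M·P(M=x,N=y) over the conditioning event gives 1/16.
E[M | N = 1] = (1/16) / (1/16) = 1.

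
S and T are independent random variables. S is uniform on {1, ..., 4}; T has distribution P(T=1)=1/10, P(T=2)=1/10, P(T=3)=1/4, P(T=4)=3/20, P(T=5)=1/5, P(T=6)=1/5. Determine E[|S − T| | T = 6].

7/2

P(T = 6) = 1/5.
Summing |S−T|·P(x,y) over outcomes with T = 6 gives 7/10.
E[|S − T| | T = 6] = (7/10) / (1/5) = 7/2.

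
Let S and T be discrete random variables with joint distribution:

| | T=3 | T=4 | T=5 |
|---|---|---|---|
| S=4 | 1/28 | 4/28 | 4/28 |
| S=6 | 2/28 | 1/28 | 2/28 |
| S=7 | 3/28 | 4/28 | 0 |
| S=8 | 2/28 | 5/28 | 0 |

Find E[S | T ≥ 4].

59/10

P(T ≥ 4) = 5/7.
Σ S·P over the event = 4·(4/28) + 4·(4/28) + 6·(1/28) + 6·(2/28) + 7·(4/28) + 8·(5/28) = 59/14.
E[S | T ≥ 4] = (59/14) / (5/7) = 59/10.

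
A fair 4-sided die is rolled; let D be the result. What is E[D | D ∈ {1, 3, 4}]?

8/3

P(D ∈ {1, 3, 4}) = 3/4.
Σ over the event: 1·1/4 + 3·1/4 + 4·1/4 = 2.
E[D | D ∈ {1, 3, 4}] = (2) / (3/4) = 8/3.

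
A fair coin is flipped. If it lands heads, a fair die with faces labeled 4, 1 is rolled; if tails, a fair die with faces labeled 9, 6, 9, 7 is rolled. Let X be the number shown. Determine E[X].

E[X | heads] = (4+1)/2 = 5/2.
E[X | tails] = (9+6+9+7)/4 = 31/4.
By the law of total expectation,
E[X] = (1/2)·(5/2) + (1/2)·(31/4) = 41/8.

41/8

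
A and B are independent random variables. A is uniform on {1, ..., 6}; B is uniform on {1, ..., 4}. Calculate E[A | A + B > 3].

P(A + B > 3) = 7/8.
Summing A·P(x,y) over outcomes with A + B > 3 gives 10/3.
E[A | A + B > 3] = (10/3) / (7/8) = 80/21.

80/21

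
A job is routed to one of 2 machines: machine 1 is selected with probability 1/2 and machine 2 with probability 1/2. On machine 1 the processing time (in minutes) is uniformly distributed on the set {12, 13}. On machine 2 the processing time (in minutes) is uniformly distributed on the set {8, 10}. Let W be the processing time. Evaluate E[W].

43/4

E[W | machine 1] = (12+13)/2 = 25/2.
E[W | machine 2] = (8+10)/2 = 9.
E[W] = (1/2)·(25/2) + (1/2)·(9) = 43/4.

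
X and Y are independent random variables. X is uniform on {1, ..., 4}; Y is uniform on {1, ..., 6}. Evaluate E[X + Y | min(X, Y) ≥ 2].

7

P(min(X, Y) ≥ 2) = 5/8.
Summing (X+Y)·P(x,y) over outcomes with min(X, Y) ≥ 2 gives 35/8.
E[X + Y | min(X, Y) ≥ 2] = (35/8) / (5/8) = 7.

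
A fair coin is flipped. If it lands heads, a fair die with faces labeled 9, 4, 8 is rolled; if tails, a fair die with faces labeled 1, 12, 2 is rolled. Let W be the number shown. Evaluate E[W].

6

E[W | heads] = (9+4+8)/3 = 7.
E[W | tails] = (1+12+2)/3 = 5.
By the law of total expectation,
E[W] = (1/2)·(7) + (1/2)·(5) = 6.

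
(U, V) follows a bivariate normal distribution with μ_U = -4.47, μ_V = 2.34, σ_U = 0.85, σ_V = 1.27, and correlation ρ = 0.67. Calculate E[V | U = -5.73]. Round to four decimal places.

1.0787

The regression of V on U has slope ρ·σ_V/σ_U and passes through (μ_U, μ_V).
E[V | U=-5.73] = 2.34 + (0.67)·(1.27/0.85)·(-5.73 − (-4.47)) = 2.34 + (1.00106)·(-1.26) = 1.0787.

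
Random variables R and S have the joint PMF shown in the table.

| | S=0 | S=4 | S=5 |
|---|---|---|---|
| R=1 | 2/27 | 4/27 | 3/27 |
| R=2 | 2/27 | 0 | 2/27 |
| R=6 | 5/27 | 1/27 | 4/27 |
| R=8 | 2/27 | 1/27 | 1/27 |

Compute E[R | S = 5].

39/10

P(S = 5) = 10/27.
Summing R·P(R=x,S=y) over the conditioning event gives 13/9.
E[R | S = 5] = (13/9) / (10/27) = 39/10.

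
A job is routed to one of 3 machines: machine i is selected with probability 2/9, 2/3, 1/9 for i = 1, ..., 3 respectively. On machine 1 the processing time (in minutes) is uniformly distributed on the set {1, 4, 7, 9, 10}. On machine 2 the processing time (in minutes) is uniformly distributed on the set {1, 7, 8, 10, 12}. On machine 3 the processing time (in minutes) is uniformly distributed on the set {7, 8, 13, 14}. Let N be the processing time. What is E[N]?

137/18

E[N | machine 1] = (1+4+7+9+10)/5 = 31/5.
E[N | machine 2] = (1+7+8+10+12)/5 = 38/5.
E[N | machine 3] = (7+8+13+14)/4 = 21/2.
By the law of total expectation,
E[N] = (2/9)·(31/5) + (2/3)·(38/5) + (1/9)·(21/2) = 137/18.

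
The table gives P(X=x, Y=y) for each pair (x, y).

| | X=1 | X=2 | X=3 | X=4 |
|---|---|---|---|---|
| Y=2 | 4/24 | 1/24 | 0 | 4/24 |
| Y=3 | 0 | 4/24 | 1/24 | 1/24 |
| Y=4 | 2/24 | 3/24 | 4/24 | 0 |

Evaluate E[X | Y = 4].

P(Y = 4) = 3/8.
Σ X·P over the event = 1·(2/24) + 2·(3/24) + 3·(4/24) = 5/6.
E[X | Y = 4] = (5/6) / (3/8) = 20/9.

20/9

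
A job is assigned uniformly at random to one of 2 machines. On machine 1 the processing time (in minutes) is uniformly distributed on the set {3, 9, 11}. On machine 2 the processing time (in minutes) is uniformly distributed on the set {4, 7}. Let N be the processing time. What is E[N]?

E[N | machine 1] = (3+9+11)/3 = 23/3.
E[N | machine 2] = (4+7)/2 = 11/2.
By the law of total expectation,
E[N] = (1/2)·(23/3) + (1/2)·(11/2) = 79/12.

79/12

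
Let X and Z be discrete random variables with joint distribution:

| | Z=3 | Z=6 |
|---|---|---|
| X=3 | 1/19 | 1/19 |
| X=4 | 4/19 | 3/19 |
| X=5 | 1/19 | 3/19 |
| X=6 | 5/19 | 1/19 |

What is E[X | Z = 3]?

54/11

P(Z = 3) = 11/19.
Σ X·P over the event = 3·(1/19) + 4·(4/19) + 5·(1/19) + 6·(5/19) = 54/19.
E[X | Z = 3] = (54/19) / (11/19) = 54/11.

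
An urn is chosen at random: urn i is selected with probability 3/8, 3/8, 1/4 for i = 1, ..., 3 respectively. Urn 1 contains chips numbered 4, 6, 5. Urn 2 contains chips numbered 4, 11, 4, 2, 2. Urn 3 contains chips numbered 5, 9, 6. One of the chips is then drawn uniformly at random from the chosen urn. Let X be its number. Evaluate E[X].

79/15

E[X | urn 1] = (4+6+5)/3 = 5.
E[X | urn 2] = (4+11+4+2+2)/5 = 23/5.
E[X | urn 3] = (5+9+6)/3 = 20/3.
By the law of total expectation,
E[X] = (3/8)·(5) + (3/8)·(23/5) + (1/4)·(20/3) = 79/15.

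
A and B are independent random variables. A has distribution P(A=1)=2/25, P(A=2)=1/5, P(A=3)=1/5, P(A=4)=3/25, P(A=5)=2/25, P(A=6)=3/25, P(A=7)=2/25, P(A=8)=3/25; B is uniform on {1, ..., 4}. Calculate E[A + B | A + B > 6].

432/49

P(A + B > 6) = 49/100.
Summing (A+B)·P(x,y) over outcomes with A + B > 6 gives 108/25.
E[A + B | A + B > 6] = (108/25) / (49/100) = 432/49.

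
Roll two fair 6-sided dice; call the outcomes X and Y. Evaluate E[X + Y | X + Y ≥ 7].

P(X + Y ≥ 7) = 7/12.
Summing (X+Y)·P(x,y) over outcomes with X + Y ≥ 7 gives 91/18.
E[X + Y | X + Y ≥ 7] = (91/18) / (7/12) = 26/3.

26/3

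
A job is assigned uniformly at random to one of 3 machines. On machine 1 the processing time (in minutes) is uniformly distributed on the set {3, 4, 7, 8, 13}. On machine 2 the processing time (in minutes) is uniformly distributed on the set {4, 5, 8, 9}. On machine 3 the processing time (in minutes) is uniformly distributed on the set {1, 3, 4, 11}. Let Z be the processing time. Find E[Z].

E[Z | machine 1] = (3+4+7+8+13)/5 = 7.
E[Z | machine 2] = (4+5+8+9)/4 = 13/2.
E[Z | machine 3] = (1+3+4+11)/4 = 19/4.
By the law of total expectation,
E[Z] = (1/3)·(7) + (1/3)·(13/2) + (1/3)·(19/4) = 73/12.

73/12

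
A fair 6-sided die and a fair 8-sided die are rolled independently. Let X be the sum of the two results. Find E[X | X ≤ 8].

160/27

P(X ≤ 8) = 9/16.
Σ over the event: 2·1/48 + 3·1/24 + 4·1/16 + 5·1/12 + 6·5/48 + 7·1/8 + 8·1/8 = 10/3.
E[X | X ≤ 8] = (10/3) / (9/16) = 160/27.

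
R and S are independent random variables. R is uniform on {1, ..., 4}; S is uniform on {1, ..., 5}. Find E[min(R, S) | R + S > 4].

P(R + S > 4) = 7/10.
Summing min(R,S)·P(x,y) over outcomes with R + S > 4 gives 33/20.
E[min(R, S) | R + S > 4] = (33/20) / (7/10) = 33/14.

33/14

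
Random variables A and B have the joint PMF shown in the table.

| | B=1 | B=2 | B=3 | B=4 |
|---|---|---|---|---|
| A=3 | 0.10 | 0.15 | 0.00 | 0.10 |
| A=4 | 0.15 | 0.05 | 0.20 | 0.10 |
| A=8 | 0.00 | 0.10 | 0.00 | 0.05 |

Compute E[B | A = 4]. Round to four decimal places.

2.5000

P(A = 4) = 0.50.
Summing B·P(A=x,B=y) over the conditioning event gives 1.25.
E[B | A = 4] = (1.25) / (0.50) = 2.5000.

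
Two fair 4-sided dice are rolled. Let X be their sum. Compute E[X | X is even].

P(X is even) = 1/2.
Σ over the event: 2·1/16 + 4·3/16 + 6·3/16 + 8·1/16 = 5/2.
E[X | X is even] = (5/2) / (1/2) = 5.

5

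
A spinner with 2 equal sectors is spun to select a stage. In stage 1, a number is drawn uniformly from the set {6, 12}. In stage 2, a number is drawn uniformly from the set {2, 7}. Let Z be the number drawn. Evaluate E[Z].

27/4

E[Z | stage 1] = (6+12)/2 = 9.
E[Z | stage 2] = (2+7)/2 = 9/2.
By the law of total expectation,
E[Z] = (1/2)·(9) + (1/2)·(9/2) = 27/4.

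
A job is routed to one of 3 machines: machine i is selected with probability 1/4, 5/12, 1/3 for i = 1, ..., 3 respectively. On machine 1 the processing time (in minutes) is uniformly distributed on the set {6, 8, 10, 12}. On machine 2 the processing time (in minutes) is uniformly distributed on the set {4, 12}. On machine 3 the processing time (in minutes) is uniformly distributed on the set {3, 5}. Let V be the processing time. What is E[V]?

E[V | machine 1] = (6+8+10+12)/4 = 9.
E[V | machine 2] = (4+12)/2 = 8.
E[V | machine 3] = (3+5)/2 = 4.
E[V] = (1/4)·(9) + (5/12)·(8) + (1/3)·(4) = 83/12.

83/12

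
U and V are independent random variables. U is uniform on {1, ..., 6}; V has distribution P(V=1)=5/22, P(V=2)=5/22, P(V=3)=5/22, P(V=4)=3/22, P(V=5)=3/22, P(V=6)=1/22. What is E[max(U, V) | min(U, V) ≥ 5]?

45/8

P(min(U, V) ≥ 5) = 2/33.
Summing max(U,V)·P(x,y) over outcomes with min(U, V) ≥ 5 gives 15/44.
E[max(U, V) | min(U, V) ≥ 5] = (15/44) / (2/33) = 45/8.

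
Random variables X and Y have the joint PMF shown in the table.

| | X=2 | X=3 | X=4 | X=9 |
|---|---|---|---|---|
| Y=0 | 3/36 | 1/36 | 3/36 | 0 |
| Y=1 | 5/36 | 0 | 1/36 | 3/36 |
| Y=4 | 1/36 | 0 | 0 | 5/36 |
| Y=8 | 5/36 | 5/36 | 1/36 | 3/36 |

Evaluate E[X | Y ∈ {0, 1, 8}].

P(Y ∈ {0, 1, 8}) = 5/6.
Summing X·P(X=x,Y=y) over the conditioning event gives 59/18.
E[X | Y ∈ {0, 1, 8}] = (59/18) / (5/6) = 59/15.

59/15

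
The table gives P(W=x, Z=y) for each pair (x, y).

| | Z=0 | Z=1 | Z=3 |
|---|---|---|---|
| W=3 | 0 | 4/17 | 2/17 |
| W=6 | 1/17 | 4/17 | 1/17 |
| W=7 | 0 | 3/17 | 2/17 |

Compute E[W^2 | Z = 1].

327/11

P(Z = 1) = 11/17.
Σ W^2·P over the event = 9·(4/17) + 36·(4/17) + 49·(3/17) = 327/17.
E[W^2 | Z = 1] = (327/17) / (11/17) = 327/11.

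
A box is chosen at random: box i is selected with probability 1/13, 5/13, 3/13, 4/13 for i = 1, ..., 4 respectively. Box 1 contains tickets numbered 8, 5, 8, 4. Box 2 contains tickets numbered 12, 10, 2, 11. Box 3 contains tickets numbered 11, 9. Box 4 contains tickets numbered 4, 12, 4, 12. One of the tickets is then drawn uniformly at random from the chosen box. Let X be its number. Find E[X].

112/13

E[X | box 1] = (8+5+8+4)/4 = 25/4.
E[X | box 2] = (12+10+2+11)/4 = 35/4.
E[X | box 3] = (11+9)/2 = 10.
E[X | box 4] = (4+12+4+12)/4 = 8.
By the law of total expectation,
E[X] = (1/13)·(25/4) + (5/13)·(35/4) + (3/13)·(10) + (4/13)·(8) = 112/13.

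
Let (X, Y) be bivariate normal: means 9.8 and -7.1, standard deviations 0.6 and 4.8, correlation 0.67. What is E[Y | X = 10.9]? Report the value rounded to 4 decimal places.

-1.2040

The regression of Y on X has slope ρ·σ_Y/σ_X and passes through (μ_X, μ_Y).
E[Y | X=10.9] = -7.1 + (0.67)·(4.8/0.6)·(10.9 − (9.8)) = -7.1 + (5.36)·(1.1) = -1.2040.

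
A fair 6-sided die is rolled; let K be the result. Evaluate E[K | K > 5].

6

Given K > 5, K is equally likely to be any of {6}.
E[K | K > 5] = (6) / 1 = 6.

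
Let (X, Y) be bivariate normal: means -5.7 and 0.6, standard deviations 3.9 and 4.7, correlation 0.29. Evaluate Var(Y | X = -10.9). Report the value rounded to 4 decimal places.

20.2322

The conditional variance in a bivariate normal is σ_Y²(1 − ρ²), independent of x.
Var(Y | X=-10.9) = (4.7)²·(1 − (0.29)²) = 22.09·0.9159 = 20.2322.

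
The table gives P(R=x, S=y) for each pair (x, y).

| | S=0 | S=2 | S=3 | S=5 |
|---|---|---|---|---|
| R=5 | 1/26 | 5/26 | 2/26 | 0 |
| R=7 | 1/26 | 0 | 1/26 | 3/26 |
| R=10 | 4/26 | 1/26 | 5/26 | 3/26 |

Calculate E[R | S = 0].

26/3

P(S = 0) = 3/13.
Summing R·P(R=x,S=y) over the conditioning event gives 2.
E[R | S = 0] = (2) / (3/13) = 26/3.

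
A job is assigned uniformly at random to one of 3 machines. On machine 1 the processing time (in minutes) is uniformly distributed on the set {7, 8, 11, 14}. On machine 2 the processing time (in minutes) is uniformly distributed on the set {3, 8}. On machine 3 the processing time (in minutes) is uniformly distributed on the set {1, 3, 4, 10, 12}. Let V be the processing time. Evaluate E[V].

E[V | machine 1] = (7+8+11+14)/4 = 10.
E[V | machine 2] = (3+8)/2 = 11/2.
E[V | machine 3] = (1+3+4+10+12)/5 = 6.
By the law of total expectation,
E[V] = (1/3)·(10) + (1/3)·(11/2) + (1/3)·(6) = 43/6.

43/6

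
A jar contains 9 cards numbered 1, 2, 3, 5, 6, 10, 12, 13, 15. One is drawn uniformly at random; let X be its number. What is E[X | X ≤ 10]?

P(X ≤ 10) = 2/3.
Σ over the event: 1·1/9 + 2·1/9 + 3·1/9 + 5·1/9 + 6·1/9 + 10·1/9 = 3.
E[X | X ≤ 10] = (3) / (2/3) = 9/2.

9/2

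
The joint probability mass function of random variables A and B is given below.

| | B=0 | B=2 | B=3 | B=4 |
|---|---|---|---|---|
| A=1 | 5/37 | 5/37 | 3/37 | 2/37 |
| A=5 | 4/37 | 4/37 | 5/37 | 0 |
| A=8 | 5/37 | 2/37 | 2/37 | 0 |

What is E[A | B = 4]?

P(B = 4) = 2/37.
Summing A·P(A=x,B=y) over the conditioning event gives 2/37.
E[A | B = 4] = (2/37) / (2/37) = 1.

1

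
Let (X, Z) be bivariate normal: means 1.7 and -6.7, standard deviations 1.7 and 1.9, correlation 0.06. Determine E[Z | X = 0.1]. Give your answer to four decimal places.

-6.8073

For a bivariate normal, E[Z | X=x] = μ_Z + ρ·(σ_Z/σ_X)·(x − μ_X).
E[Z | X=0.1] = -6.7 + (0.06)·(1.9/1.7)·(0.1 − (1.7)) = -6.7 + (0.067059)·(-1.6) = -6.8073.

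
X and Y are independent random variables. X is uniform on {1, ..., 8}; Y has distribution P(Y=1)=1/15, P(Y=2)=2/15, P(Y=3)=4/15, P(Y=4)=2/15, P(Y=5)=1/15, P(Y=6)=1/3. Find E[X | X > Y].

P(X > Y) = 1/2.
Summing X·P(x,y) over outcomes with X > Y gives 123/40.
E[X | X > Y] = (123/40) / (1/2) = 123/20.

123/20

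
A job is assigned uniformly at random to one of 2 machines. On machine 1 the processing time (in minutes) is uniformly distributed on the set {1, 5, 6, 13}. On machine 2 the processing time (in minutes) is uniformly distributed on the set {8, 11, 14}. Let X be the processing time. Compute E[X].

E[X | machine 1] = (1+5+6+13)/4 = 25/4.
E[X | machine 2] = (8+11+14)/3 = 11.
By the law of total expectation,
E[X] = (1/2)·(25/4) + (1/2)·(11) = 69/8.

69/8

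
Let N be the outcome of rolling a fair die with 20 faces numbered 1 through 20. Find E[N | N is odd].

Given N is odd, N is equally likely to be any of {1, 3, 5, 7, 9, 11, 13, 15, 17, 19}.
E[N | N is odd] = (1 + 3 + 5 + 7 + 9 + 11 + 13 + 15 + 17 + 19) / 10 = 10.

10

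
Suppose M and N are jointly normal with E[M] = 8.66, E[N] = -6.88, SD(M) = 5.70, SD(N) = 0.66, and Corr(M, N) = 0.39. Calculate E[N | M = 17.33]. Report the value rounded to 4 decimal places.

-6.4885

E[N | M=x] = μ_N + ρ(σ_N/σ_M)(x − μ_M) for jointly normal variables.
E[N | M=17.33] = -6.88 + (0.39)·(0.66/5.70)·(17.33 − (8.66)) = -6.88 + (0.045158)·(8.67) = -6.4885.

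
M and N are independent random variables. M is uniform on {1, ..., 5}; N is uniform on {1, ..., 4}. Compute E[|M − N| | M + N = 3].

1

P(M + N = 3) = 1/10.
Summing |M−N|·P(x,y) over outcomes with M + N = 3 gives 1/10.
E[|M − N| | M + N = 3] = (1/10) / (1/10) = 1.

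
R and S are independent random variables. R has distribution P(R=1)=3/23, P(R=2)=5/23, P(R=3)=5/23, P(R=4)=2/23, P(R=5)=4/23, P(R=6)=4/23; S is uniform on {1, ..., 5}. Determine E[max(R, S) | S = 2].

83/23

P(S = 2) = 1/5.
Summing max(R,S)·P(x,y) over outcomes with S = 2 gives 83/115.
E[max(R, S) | S = 2] = (83/115) / (1/5) = 83/23.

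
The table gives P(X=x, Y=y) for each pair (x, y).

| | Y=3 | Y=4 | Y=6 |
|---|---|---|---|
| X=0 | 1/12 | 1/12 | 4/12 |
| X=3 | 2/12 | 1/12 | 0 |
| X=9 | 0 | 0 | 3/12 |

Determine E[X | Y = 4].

P(Y = 4) = 1/6.
Σ X·P over the event = 0·(1/12) + 3·(1/12) = 1/4.
E[X | Y = 4] = (1/4) / (1/6) = 3/2.

3/2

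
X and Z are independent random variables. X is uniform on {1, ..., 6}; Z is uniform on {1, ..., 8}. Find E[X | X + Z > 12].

17/3

P(X + Z > 12) = 1/16.
Summing X·P(x,y) over outcomes with X + Z > 12 gives 17/48.
E[X | X + Z > 12] = (17/48) / (1/16) = 17/3.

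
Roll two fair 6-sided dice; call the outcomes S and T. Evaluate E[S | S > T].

P(S > T) = 5/12.
Summing S·P(x,y) over outcomes with S > T gives 35/18.
E[S | S > T] = (35/18) / (5/12) = 14/3.

14/3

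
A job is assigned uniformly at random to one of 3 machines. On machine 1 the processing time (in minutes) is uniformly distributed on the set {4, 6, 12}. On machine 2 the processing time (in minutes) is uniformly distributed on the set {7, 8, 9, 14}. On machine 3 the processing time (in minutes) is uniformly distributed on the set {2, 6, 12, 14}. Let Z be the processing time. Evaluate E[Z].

76/9

E[Z | machine 1] = (4+6+12)/3 = 22/3.
E[Z | machine 2] = (7+8+9+14)/4 = 19/2.
E[Z | machine 3] = (2+6+12+14)/4 = 17/2.
By the law of total expectation,
E[Z] = (1/3)·(22/3) + (1/3)·(19/2) + (1/3)·(17/2) = 76/9.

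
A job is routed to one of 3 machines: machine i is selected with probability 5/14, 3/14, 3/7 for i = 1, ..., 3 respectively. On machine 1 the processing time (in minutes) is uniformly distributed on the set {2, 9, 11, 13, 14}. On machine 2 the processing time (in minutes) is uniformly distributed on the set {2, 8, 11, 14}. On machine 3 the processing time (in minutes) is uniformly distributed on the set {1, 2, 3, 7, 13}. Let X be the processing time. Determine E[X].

E[X | machine 1] = (2+9+11+13+14)/5 = 49/5.
E[X | machine 2] = (2+8+11+14)/4 = 35/4.
E[X | machine 3] = (1+2+3+7+13)/5 = 26/5.
E[X] = (5/14)·(49/5) + (3/14)·(35/4) + (3/7)·(26/5) = 2129/280.

2129/280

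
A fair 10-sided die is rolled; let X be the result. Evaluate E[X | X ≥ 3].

Given X ≥ 3, X is equally likely to be any of {3, 4, 5, 6, 7, 8, 9, 10}.
E[X | X ≥ 3] = (3 + 4 + 5 + 6 + 7 + 8 + 9 + 10) / 8 = 13/2.

13/2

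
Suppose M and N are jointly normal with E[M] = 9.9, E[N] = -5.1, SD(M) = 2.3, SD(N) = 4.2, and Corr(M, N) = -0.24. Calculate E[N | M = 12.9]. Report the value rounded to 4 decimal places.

-6.4148

The regression of N on M has slope ρ·σ_N/σ_M and passes through (μ_M, μ_N).
E[N | M=12.9] = -5.1 + (-0.24)·(4.2/2.3)·(12.9 − (9.9)) = -5.1 + (-0.43826)·(3) = -6.4148.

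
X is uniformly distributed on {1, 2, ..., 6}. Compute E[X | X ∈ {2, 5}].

7/2

P(X ∈ {2, 5}) = 1/3.
Σ over the event: 2·1/6 + 5·1/6 = 7/6.
E[X | X ∈ {2, 5}] = (7/6) / (1/3) = 7/2.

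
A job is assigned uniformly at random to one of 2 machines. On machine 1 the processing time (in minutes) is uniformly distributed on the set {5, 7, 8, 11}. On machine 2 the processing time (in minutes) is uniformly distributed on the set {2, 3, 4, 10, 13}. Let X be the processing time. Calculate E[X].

E[X | machine 1] = (5+7+8+11)/4 = 31/4.
E[X | machine 2] = (2+3+4+10+13)/5 = 32/5.
By the law of total expectation,
E[X] = (1/2)·(31/4) + (1/2)·(32/5) = 283/40.

283/40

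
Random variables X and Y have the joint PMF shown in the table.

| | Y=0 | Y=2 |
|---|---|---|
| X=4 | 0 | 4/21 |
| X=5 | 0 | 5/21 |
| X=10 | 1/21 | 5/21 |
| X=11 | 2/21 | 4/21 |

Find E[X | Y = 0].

P(Y = 0) = 1/7.
Σ X·P over the event = 10·(1/21) + 11·(2/21) = 32/21.
E[X | Y = 0] = (32/21) / (1/7) = 32/3.

32/3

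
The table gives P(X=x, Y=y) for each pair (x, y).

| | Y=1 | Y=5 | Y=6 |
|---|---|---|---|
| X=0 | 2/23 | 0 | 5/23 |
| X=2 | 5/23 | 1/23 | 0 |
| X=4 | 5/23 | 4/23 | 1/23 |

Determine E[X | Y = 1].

P(Y = 1) = 12/23.
Σ X·P over the event = 0·(2/23) + 2·(5/23) + 4·(5/23) = 30/23.
E[X | Y = 1] = (30/23) / (12/23) = 5/2.

5/2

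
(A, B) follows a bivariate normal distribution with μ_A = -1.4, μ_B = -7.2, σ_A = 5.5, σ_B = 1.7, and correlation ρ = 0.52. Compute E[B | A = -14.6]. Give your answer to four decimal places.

-9.3216

E[B | A=x] = μ_B + ρ(σ_B/σ_A)(x − μ_A) for jointly normal variables.
E[B | A=-14.6] = -7.2 + (0.52)·(1.7/5.5)·(-14.6 − (-1.4)) = -7.2 + (0.16073)·(-13.2) = -9.3216.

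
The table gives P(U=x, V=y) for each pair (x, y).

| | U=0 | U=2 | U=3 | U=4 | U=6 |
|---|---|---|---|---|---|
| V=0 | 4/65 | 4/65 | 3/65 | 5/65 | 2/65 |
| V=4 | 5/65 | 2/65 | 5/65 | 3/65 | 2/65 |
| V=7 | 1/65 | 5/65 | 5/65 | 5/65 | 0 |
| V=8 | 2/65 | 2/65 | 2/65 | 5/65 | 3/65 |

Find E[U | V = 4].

43/17

P(V = 4) = 17/65.
Σ U·P over the event = 0·(5/65) + 2·(2/65) + 3·(5/65) + 4·(3/65) + 6·(2/65) = 43/65.
E[U | V = 4] = (43/65) / (17/65) = 43/17.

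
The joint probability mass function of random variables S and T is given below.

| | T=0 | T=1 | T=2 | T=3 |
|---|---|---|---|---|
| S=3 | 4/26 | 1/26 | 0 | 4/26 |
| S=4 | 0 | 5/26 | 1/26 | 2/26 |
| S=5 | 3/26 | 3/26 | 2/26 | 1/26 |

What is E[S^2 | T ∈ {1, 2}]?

115/6

P(T ∈ {1, 2}) = 6/13.
Summing S^2·P(S=x,T=y) over the conditioning event gives 115/13.
E[S^2 | T ∈ {1, 2}] = (115/13) / (6/13) = 115/6.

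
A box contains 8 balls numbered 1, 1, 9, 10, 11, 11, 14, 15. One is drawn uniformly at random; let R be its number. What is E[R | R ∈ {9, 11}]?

31/3

P(R ∈ {9, 11}) = 3/8.
Σ over the event: 9·1/8 + 11·1/4 = 31/8.
E[R | R ∈ {9, 11}] = (31/8) / (3/8) = 31/3.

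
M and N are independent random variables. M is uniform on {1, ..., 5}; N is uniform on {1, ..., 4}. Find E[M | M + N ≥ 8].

Outcomes with M + N ≥ 8: (4,4), (5,3), (5,4), each with probability 1/20.
E[M | M + N ≥ 8] = (4 + 5 + 5) / 3 = 14/3.

14/3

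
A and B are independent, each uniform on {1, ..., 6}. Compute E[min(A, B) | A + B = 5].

3/2

Outcomes with A + B = 5: (1,4), (2,3), (3,2), (4,1), each with probability 1/36.
E[min(A, B) | A + B = 5] = (1 + 2 + 2 + 1) / 4 = 3/2.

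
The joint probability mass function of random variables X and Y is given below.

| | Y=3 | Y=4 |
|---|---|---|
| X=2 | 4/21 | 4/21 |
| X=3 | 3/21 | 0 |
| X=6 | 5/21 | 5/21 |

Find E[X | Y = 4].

38/9

P(Y = 4) = 3/7.
Σ X·P over the event = 2·(4/21) + 6·(5/21) = 38/21.
E[X | Y = 4] = (38/21) / (3/7) = 38/9.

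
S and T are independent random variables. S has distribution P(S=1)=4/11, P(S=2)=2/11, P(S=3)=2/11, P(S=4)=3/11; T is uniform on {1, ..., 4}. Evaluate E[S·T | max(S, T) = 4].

P(max(S, T) = 4) = 5/11.
Summing ST·P(x,y) over outcomes with max(S, T) = 4 gives 4.
E[S·T | max(S, T) = 4] = (4) / (5/11) = 44/5.

44/5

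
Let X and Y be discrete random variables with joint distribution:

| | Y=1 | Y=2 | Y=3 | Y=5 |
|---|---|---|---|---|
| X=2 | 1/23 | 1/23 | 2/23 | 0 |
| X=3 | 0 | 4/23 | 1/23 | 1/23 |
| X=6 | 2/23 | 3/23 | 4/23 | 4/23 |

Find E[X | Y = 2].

4

P(Y = 2) = 8/23.
Σ X·P over the event = 2·(1/23) + 3·(4/23) + 6·(3/23) = 32/23.
E[X | Y = 2] = (32/23) / (8/23) = 4.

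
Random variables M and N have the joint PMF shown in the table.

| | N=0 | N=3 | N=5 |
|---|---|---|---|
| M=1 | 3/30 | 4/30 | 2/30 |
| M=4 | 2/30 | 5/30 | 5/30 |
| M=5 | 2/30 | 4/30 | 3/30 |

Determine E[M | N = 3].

44/13

P(N = 3) = 13/30.
Σ M·P over the event = 1·(4/30) + 4·(5/30) + 5·(4/30) = 22/15.
E[M | N = 3] = (22/15) / (13/30) = 44/13.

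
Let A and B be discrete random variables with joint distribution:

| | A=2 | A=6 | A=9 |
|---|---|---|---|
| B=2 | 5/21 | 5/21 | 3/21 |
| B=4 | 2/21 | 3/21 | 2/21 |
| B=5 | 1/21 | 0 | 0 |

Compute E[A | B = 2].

P(B = 2) = 13/21.
Σ A·P over the event = 2·(5/21) + 6·(5/21) + 9·(3/21) = 67/21.
E[A | B = 2] = (67/21) / (13/21) = 67/13.

67/13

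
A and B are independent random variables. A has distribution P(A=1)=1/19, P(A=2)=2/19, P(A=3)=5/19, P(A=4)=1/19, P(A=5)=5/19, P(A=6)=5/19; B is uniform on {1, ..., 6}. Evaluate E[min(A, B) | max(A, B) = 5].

99/34

P(max(A, B) = 5) = 17/57.
Summing min(A,B)·P(x,y) over outcomes with max(A, B) = 5 gives 33/38.
E[min(A, B) | max(A, B) = 5] = (33/38) / (17/57) = 99/34.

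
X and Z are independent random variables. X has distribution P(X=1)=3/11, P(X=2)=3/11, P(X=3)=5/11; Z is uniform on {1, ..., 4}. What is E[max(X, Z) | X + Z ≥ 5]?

P(X + Z ≥ 5) = 6/11.
Summing max(X,Z)·P(x,y) over outcomes with X + Z ≥ 5 gives 83/44.
E[max(X, Z) | X + Z ≥ 5] = (83/44) / (6/11) = 83/24.

83/24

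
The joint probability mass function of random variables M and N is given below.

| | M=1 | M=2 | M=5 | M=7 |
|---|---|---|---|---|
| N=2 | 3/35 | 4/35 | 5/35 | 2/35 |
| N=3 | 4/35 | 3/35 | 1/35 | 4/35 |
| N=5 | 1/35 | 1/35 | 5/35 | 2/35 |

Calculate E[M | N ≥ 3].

P(N ≥ 3) = 3/5.
Σ M·P over the event = 1·(4/35) + 1·(1/35) + 2·(3/35) + 2·(1/35) + 5·(1/35) + 5·(5/35) + 7·(4/35) + 7·(2/35) = 17/7.
E[M | N ≥ 3] = (17/7) / (3/5) = 85/21.

85/21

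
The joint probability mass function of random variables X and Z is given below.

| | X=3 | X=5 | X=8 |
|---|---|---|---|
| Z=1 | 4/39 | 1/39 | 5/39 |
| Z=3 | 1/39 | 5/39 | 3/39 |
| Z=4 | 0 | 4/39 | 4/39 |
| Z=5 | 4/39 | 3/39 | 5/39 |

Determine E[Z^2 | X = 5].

P(X = 5) = 1/3.
Σ Z^2·P over the event = 1·(1/39) + 9·(5/39) + 16·(4/39) + 25·(3/39) = 185/39.
E[Z^2 | X = 5] = (185/39) / (1/3) = 185/13.

185/13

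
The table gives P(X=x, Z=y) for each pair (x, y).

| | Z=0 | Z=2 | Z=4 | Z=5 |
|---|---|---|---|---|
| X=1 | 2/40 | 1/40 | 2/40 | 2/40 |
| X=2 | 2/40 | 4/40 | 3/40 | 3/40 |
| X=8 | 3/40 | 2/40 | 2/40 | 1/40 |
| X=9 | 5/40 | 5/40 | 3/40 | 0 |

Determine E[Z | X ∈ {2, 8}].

P(X ∈ {2, 8}) = 1/2.
Σ Z·P over the event = 0·(2/40) + 2·(4/40) + 4·(3/40) + 5·(3/40) + 0·(3/40) + 2·(2/40) + 4·(2/40) + 5·(1/40) = 13/10.
E[Z | X ∈ {2, 8}] = (13/10) / (1/2) = 13/5.

13/5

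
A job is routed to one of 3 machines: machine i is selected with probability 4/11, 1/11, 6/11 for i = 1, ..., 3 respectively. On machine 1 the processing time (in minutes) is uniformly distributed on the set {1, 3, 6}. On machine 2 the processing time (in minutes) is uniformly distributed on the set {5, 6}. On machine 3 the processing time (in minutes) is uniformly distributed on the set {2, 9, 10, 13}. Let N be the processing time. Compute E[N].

E[N | machine 1] = (1+3+6)/3 = 10/3.
E[N | machine 2] = (5+6)/2 = 11/2.
E[N | machine 3] = (2+9+10+13)/4 = 17/2.
E[N] = (4/11)·(10/3) + (1/11)·(11/2) + (6/11)·(17/2) = 419/66.

419/66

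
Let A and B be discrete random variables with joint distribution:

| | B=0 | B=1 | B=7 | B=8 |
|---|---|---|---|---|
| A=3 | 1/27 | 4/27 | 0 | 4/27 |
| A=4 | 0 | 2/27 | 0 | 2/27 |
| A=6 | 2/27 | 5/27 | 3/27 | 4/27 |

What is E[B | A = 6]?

29/7

P(A = 6) = 14/27.
Σ B·P over the event = 0·(2/27) + 1·(5/27) + 7·(3/27) + 8·(4/27) = 58/27.
E[B | A = 6] = (58/27) / (14/27) = 29/7.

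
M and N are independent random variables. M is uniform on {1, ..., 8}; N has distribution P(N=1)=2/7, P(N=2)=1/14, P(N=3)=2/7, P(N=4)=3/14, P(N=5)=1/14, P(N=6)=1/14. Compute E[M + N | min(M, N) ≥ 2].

87/10

P(min(M, N) ≥ 2) = 5/8.
Summing (M+N)·P(x,y) over outcomes with min(M, N) ≥ 2 gives 87/16.
E[M + N | min(M, N) ≥ 2] = (87/16) / (5/8) = 87/10.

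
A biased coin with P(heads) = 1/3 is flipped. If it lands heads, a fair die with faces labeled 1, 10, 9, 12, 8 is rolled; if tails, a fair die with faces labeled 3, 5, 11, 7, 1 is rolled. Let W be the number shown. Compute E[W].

94/15

E[W | heads] = (1+10+9+12+8)/5 = 8.
E[W | tails] = (3+5+11+7+1)/5 = 27/5.
By the law of total expectation,
E[W] = (1/3)·(8) + (2/3)·(27/5) = 94/15.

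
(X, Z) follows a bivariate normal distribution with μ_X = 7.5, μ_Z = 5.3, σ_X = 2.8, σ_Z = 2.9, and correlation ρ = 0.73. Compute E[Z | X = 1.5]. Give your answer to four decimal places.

For a bivariate normal, E[Z | X=x] = μ_Z + ρ·(σ_Z/σ_X)·(x − μ_X).
E[Z | X=1.5] = 5.3 + (0.73)·(2.9/2.8)·(1.5 − (7.5)) = 5.3 + (0.75607)·(-6) = 0.7636.

0.7636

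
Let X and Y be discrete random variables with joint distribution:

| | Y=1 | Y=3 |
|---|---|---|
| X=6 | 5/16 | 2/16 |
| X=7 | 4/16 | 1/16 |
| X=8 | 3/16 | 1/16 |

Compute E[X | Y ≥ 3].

27/4

P(Y ≥ 3) = 1/4.
Σ X·P over the event = 6·(2/16) + 7·(1/16) + 8·(1/16) = 27/16.
E[X | Y ≥ 3] = (27/16) / (1/4) = 27/4.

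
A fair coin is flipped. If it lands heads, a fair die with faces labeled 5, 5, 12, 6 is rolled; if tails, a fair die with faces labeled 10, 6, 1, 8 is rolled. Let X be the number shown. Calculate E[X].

53/8

E[X | heads] = (5+5+12+6)/4 = 7.
E[X | tails] = (10+6+1+8)/4 = 25/4.
E[X] = (1/2)·(7) + (1/2)·(25/4) = 53/8.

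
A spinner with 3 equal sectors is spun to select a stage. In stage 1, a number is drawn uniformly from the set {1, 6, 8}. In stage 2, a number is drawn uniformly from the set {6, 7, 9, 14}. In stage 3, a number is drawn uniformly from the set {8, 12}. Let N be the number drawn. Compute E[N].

8

E[N | stage 1] = (1+6+8)/3 = 5.
E[N | stage 2] = (6+7+9+14)/4 = 9.
E[N | stage 3] = (8+12)/2 = 10.
By the law of total expectation,
E[N] = (1/3)·(5) + (1/3)·(9) + (1/3)·(10) = 8.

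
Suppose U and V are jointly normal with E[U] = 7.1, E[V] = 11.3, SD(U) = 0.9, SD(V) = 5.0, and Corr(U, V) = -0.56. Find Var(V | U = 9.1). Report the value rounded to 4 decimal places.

17.1600

For a bivariate normal, Var(V | U=x) = σ_V²(1 − ρ²).
Var(V | U=9.1) = (5.0)²·(1 − (-0.56)²) = 25·0.6864 = 17.1600.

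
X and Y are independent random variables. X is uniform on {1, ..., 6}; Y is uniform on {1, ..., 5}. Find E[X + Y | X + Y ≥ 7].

25/3

P(X + Y ≥ 7) = 1/2.
Summing (X+Y)·P(x,y) over outcomes with X + Y ≥ 7 gives 25/6.
E[X + Y | X + Y ≥ 7] = (25/6) / (1/2) = 25/3.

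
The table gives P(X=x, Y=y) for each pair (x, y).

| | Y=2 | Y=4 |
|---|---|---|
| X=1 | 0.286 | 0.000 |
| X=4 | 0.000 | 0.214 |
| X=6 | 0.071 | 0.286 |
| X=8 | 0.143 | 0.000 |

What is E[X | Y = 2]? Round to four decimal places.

3.7120

P(Y = 2) = 0.500.
Σ X·P over the event = 1·(0.286) + 6·(0.071) + 8·(0.143) = 1.856.
E[X | Y = 2] = (1.856) / (0.500) = 3.7120.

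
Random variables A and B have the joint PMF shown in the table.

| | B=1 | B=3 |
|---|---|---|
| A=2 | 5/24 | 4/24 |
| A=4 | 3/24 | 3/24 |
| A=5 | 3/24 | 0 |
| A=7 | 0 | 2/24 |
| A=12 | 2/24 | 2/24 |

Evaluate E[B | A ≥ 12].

P(A ≥ 12) = 1/6.
Summing B·P(A=x,B=y) over the conditioning event gives 1/3.
E[B | A ≥ 12] = (1/3) / (1/6) = 2.

2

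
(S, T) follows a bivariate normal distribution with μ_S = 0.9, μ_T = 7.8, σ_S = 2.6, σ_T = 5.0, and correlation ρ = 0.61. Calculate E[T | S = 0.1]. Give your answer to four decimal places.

6.8615

For a bivariate normal, E[T | S=x] = μ_T + ρ·(σ_T/σ_S)·(x − μ_S).
E[T | S=0.1] = 7.8 + (0.61)·(5.0/2.6)·(0.1 − (0.9)) = 7.8 + (1.1731)·(-0.8) = 6.8615.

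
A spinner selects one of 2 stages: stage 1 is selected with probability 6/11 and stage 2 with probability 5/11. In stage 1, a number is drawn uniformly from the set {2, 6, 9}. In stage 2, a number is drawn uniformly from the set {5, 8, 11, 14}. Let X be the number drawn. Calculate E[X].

E[X | stage 1] = (2+6+9)/3 = 17/3.
E[X | stage 2] = (5+8+11+14)/4 = 19/2.
By the law of total expectation,
E[X] = (6/11)·(17/3) + (5/11)·(19/2) = 163/22.

163/22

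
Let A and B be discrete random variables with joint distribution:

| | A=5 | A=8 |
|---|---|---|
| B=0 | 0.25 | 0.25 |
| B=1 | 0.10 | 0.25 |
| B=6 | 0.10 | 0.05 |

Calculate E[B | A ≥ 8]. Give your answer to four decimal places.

1.0000

P(A ≥ 8) = 0.55.
Σ B·P over the event = 0·(0.25) + 1·(0.25) + 6·(0.05) = 0.55.
E[B | A ≥ 8] = (0.55) / (0.55) = 1.0000.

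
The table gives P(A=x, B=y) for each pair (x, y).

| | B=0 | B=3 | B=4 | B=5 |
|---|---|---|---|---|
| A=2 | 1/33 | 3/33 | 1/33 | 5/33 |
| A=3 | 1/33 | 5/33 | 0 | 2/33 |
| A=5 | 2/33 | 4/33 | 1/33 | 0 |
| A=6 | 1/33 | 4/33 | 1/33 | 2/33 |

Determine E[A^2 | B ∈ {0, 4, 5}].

274/17

P(B ∈ {0, 4, 5}) = 17/33.
Summing A^2·P(A=x,B=y) over the conditioning event gives 274/33.
E[A^2 | B ∈ {0, 4, 5}] = (274/33) / (17/33) = 274/17.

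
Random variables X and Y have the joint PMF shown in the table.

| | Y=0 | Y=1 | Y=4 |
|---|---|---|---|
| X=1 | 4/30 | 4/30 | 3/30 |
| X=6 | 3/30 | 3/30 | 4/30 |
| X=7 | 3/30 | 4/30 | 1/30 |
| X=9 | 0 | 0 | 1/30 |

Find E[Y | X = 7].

1

P(X = 7) = 4/15.
Σ Y·P over the event = 0·(3/30) + 1·(4/30) + 4·(1/30) = 4/15.
E[Y | X = 7] = (4/15) / (4/15) = 1.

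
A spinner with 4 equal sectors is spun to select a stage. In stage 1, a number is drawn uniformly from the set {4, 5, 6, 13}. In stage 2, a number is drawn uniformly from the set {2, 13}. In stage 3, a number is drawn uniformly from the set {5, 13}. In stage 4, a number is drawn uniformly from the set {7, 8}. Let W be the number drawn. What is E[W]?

31/4

E[W | stage 1] = (4+5+6+13)/4 = 7.
E[W | stage 2] = (2+13)/2 = 15/2.
E[W | stage 3] = (5+13)/2 = 9.
E[W | stage 4] = (7+8)/2 = 15/2.
By the law of total expectation,
E[W] = (1/4)·(7) + (1/4)·(15/2) + (1/4)·(9) + (1/4)·(15/2) = 31/4.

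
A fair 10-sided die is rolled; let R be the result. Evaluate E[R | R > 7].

Given R > 7, R is equally likely to be any of {8, 9, 10}.
E[R | R > 7] = (8 + 9 + 10) / 3 = 9.

9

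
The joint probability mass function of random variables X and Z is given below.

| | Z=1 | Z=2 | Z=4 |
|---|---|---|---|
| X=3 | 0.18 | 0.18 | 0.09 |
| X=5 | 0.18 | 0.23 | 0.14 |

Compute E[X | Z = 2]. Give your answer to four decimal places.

P(Z = 2) = 0.41.
Σ X·P over the event = 3·(0.18) + 5·(0.23) = 1.69.
E[X | Z = 2] = (1.69) / (0.41) = 4.1220.

4.1220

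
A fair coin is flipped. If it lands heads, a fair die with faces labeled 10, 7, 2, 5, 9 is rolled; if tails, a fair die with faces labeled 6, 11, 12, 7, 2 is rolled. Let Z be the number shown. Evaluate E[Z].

E[Z | heads] = (10+7+2+5+9)/5 = 33/5.
E[Z | tails] = (6+11+12+7+2)/5 = 38/5.
E[Z] = (1/2)·(33/5) + (1/2)·(38/5) = 71/10.

71/10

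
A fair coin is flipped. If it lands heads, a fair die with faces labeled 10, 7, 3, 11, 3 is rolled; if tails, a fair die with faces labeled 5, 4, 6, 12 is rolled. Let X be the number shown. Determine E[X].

E[X | heads] = (10+7+3+11+3)/5 = 34/5.
E[X | tails] = (5+4+6+12)/4 = 27/4.
E[X] = (1/2)·(34/5) + (1/2)·(27/4) = 271/40.

271/40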